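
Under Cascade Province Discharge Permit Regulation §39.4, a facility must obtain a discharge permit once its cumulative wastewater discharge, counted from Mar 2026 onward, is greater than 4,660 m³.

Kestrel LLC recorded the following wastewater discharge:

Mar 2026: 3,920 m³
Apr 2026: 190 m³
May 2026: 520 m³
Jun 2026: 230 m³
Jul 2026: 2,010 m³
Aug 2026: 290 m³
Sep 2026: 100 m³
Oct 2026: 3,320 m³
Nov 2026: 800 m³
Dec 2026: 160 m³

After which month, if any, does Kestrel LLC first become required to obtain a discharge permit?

Jun 2026

Through Mar 2026: 3,920 m³
Through Apr 2026: 4,110 m³
Through May 2026: 4,630 m³
Through Jun 2026: 4,860 m³ ← exceeds threshold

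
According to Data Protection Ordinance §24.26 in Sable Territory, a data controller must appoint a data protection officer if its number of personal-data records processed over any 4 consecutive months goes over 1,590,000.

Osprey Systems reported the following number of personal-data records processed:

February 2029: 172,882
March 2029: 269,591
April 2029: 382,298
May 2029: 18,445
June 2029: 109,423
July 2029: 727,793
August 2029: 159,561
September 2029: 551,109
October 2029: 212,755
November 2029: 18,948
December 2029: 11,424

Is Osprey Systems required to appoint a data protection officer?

Yes

February 2029–May 2029: 172,882 + 269,591 + 382,298 + 18,445 = 843,216 (under)
March 2029–June 2029: 269,591 + 382,298 + 18,445 + 109,423 = 779,757 (under)
April 2029–July 2029: 382,298 + 18,445 + 109,423 + 727,793 = 1,237,959 (under)
May 2029–August 2029: 18,445 + 109,423 + 727,793 + 159,561 = 1,015,222 (under)
June 2029–September 2029: 109,423 + 727,793 + 159,561 + 551,109 = 1,547,886 (under)
July 2029–October 2029: 727,793 + 159,561 + 551,109 + 212,755 = 1,651,218 (over)
August 2029–November 2029: 159,561 + 551,109 + 212,755 + 18,948 = 942,373 (under)
September 2029–December 2029: 551,109 + 212,755 + 18,948 + 11,424 = 794,236 (under)
At least one window exceeds 1,590,000.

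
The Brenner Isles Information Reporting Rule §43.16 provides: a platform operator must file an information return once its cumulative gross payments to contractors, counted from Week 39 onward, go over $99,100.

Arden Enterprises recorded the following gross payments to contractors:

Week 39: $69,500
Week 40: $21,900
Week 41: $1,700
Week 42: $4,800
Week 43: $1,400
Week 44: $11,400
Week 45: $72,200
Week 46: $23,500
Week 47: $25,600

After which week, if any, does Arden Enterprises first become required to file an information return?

Week 43

Through Week 39: $69,500
Through Week 40: $91,400
Through Week 41: $93,100
Through Week 42: $97,900
Through Week 43: $99,300 ← exceeds threshold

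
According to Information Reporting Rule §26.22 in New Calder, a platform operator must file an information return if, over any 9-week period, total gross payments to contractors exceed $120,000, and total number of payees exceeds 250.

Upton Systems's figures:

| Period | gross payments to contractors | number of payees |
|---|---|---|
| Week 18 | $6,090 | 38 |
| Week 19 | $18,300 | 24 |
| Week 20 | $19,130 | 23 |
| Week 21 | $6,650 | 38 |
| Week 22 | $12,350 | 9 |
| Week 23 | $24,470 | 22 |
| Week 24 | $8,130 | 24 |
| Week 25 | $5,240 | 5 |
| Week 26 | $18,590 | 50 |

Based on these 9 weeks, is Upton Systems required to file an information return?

No

Total gross payments to contractors: $6,090 + $18,300 + $19,130 + $6,650 + $12,350 + $24,470 + $8,130 + $5,240 + $18,590 = $118,950 (≤ $120,000).
Total number of payees: 38 + 24 + 23 + 38 + 9 + 22 + 24 + 5 + 50 = 233 (≤ 250).
The test is 'and': the rule requires both, and at least one is not exceeded.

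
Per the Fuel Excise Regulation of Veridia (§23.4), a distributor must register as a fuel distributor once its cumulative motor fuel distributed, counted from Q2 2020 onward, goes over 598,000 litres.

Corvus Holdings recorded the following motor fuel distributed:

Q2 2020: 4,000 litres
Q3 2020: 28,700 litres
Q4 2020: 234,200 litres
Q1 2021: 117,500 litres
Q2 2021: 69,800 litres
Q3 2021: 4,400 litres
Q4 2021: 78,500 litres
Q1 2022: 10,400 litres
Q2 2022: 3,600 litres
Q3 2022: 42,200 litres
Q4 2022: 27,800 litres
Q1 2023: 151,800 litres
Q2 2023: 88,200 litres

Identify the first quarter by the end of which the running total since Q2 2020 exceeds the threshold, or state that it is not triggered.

Q4 2022

Through Q2 2020: 4,000 litres
Through Q3 2020: 32,700 litres
Through Q4 2020: 266,900 litres
Through Q1 2021: 384,400 litres
Through Q2 2021: 454,200 litres
Through Q3 2021: 458,600 litres
Through Q4 2021: 537,100 litres
Through Q1 2022: 547,500 litres
Through Q2 2022: 551,100 litres
Through Q3 2022: 593,300 litres
Through Q4 2022: 621,100 litres ← exceeds threshold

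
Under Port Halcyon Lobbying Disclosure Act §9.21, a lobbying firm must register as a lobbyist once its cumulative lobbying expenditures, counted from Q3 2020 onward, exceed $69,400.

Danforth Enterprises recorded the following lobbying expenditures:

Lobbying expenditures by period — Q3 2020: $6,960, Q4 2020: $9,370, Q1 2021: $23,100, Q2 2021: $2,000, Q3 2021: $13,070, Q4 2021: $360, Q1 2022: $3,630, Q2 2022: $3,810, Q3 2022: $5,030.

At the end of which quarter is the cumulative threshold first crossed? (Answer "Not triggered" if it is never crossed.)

Through Q3 2020: $6,960
Through Q4 2020: $16,330
Through Q1 2021: $39,430
Through Q2 2021: $41,430
Through Q3 2021: $54,500
Through Q4 2021: $54,860
Through Q1 2022: $58,490
Through Q2 2022: $62,300
Through Q3 2022: $67,330
Final cumulative total $67,330 ≤ $69,400; the threshold is never exceeded.

Not triggered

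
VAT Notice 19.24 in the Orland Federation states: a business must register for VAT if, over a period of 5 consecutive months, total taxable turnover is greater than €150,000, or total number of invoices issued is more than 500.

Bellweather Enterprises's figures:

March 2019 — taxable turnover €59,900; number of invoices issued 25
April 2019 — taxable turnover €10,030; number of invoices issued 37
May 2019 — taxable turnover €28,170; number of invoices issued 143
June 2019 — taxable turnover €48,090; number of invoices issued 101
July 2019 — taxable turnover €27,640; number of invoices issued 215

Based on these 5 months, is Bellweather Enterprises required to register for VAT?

Yes

Total taxable turnover: €59,900 + €10,030 + €28,170 + €48,090 + €27,640 = €173,830 (> €150,000).
Total number of invoices issued: 25 + 37 + 143 + 101 + 215 = 521 (> 500).
The test is 'or': at least one threshold is exceeded.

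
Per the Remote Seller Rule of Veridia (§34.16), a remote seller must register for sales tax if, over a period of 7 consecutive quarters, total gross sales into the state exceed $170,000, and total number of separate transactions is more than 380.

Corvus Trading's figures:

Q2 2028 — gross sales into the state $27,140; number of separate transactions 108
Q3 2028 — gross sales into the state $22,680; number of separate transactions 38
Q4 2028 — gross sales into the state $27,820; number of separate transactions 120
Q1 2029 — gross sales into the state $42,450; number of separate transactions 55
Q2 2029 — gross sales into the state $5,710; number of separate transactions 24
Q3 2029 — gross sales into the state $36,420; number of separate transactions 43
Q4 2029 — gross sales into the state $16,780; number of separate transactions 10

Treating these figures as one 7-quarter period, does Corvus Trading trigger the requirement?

Yes

Total gross sales into the state: $27,140 + $22,680 + $27,820 + $42,450 + $5,710 + $36,420 + $16,780 = $179,000 (> $170,000).
Total number of separate transactions: 108 + 38 + 120 + 55 + 24 + 43 + 10 = 398 (> 380).
The test is 'and': both thresholds are exceeded.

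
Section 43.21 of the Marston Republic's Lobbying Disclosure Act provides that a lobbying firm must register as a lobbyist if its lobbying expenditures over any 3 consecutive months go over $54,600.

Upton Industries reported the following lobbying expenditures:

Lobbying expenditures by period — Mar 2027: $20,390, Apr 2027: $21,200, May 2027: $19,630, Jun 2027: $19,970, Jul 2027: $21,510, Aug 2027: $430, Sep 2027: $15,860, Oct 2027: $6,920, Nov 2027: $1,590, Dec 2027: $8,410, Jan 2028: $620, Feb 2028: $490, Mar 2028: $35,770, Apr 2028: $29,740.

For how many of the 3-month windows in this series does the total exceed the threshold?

4

Mar 2027–May 2027: $20,390 + $21,200 + $19,630 = $61,220 (over)
Apr 2027–Jun 2027: $21,200 + $19,630 + $19,970 = $60,800 (over)
May 2027–Jul 2027: $19,630 + $19,970 + $21,510 = $61,110 (over)
Jun 2027–Aug 2027: $19,970 + $21,510 + $430 = $41,910 (under)
Jul 2027–Sep 2027: $21,510 + $430 + $15,860 = $37,800 (under)
Aug 2027–Oct 2027: $430 + $15,860 + $6,920 = $23,210 (under)
Sep 2027–Nov 2027: $15,860 + $6,920 + $1,590 = $24,370 (under)
Oct 2027–Dec 2027: $6,920 + $1,590 + $8,410 = $16,920 (under)
Nov 2027–Jan 2028: $1,590 + $8,410 + $620 = $10,620 (under)
Dec 2027–Feb 2028: $8,410 + $620 + $490 = $9,520 (under)
Jan 2028–Mar 2028: $620 + $490 + $35,770 = $36,880 (under)
Feb 2028–Apr 2028: $490 + $35,770 + $29,740 = $66,000 (over)
4 windows exceed the threshold.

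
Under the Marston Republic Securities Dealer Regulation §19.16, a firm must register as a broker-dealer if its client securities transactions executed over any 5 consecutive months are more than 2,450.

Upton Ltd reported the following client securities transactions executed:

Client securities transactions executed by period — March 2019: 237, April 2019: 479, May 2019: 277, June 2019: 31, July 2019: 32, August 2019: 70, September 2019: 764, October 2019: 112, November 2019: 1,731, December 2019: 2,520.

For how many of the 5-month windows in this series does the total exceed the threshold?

March 2019–July 2019: 237 + 479 + 277 + 31 + 32 = 1,056 (under)
April 2019–August 2019: 479 + 277 + 31 + 32 + 70 = 889 (under)
May 2019–September 2019: 277 + 31 + 32 + 70 + 764 = 1,174 (under)
June 2019–October 2019: 31 + 32 + 70 + 764 + 112 = 1,009 (under)
July 2019–November 2019: 32 + 70 + 764 + 112 + 1,731 = 2,709 (over)
August 2019–December 2019: 70 + 764 + 112 + 1,731 + 2,520 = 5,197 (over)
2 windows exceed the threshold.

2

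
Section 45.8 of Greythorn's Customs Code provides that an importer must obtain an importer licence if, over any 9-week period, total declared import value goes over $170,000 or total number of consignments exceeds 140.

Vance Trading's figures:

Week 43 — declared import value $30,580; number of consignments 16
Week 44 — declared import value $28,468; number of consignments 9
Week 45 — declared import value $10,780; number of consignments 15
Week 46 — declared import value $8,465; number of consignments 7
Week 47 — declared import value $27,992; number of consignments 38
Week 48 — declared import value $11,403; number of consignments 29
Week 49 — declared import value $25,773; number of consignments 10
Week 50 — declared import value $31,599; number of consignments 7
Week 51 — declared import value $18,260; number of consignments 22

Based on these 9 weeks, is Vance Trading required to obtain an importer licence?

Total declared import value: $30,580 + $28,468 + $10,780 + $8,465 + $27,992 + $11,403 + $25,773 + $31,599 + $18,260 = $193,320 (> $170,000).
Total number of consignments: 16 + 9 + 15 + 7 + 38 + 29 + 10 + 7 + 22 = 153 (> 140).
The test is 'or': at least one threshold is exceeded.

Yes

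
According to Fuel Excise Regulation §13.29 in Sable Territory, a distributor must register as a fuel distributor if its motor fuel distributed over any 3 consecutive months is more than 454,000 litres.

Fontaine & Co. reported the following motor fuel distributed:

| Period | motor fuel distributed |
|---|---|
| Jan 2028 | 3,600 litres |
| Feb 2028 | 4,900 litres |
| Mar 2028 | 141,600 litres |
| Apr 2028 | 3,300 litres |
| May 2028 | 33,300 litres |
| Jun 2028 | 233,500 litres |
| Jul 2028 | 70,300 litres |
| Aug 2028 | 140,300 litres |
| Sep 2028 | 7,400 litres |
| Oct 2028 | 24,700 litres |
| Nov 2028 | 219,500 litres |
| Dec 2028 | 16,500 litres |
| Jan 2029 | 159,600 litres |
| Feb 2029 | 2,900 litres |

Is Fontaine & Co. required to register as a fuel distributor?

Jan 2028–Mar 2028: 3,600 litres + 4,900 litres + 141,600 litres = 150,100 litres (under)
Feb 2028–Apr 2028: 4,900 litres + 141,600 litres + 3,300 litres = 149,800 litres (under)
Mar 2028–May 2028: 141,600 litres + 3,300 litres + 33,300 litres = 178,200 litres (under)
Apr 2028–Jun 2028: 3,300 litres + 33,300 litres + 233,500 litres = 270,100 litres (under)
May 2028–Jul 2028: 33,300 litres + 233,500 litres + 70,300 litres = 337,100 litres (under)
Jun 2028–Aug 2028: 233,500 litres + 70,300 litres + 140,300 litres = 444,100 litres (under)
Jul 2028–Sep 2028: 70,300 litres + 140,300 litres + 7,400 litres = 218,000 litres (under)
Aug 2028–Oct 2028: 140,300 litres + 7,400 litres + 24,700 litres = 172,400 litres (under)
Sep 2028–Nov 2028: 7,400 litres + 24,700 litres + 219,500 litres = 251,600 litres (under)
Oct 2028–Dec 2028: 24,700 litres + 219,500 litres + 16,500 litres = 260,700 litres (under)
Nov 2028–Jan 2029: 219,500 litres + 16,500 litres + 159,600 litres = 395,600 litres (under)
Dec 2028–Feb 2029: 16,500 litres + 159,600 litres + 2,900 litres = 179,000 litres (under)
No window exceeds 454,000 litres.

No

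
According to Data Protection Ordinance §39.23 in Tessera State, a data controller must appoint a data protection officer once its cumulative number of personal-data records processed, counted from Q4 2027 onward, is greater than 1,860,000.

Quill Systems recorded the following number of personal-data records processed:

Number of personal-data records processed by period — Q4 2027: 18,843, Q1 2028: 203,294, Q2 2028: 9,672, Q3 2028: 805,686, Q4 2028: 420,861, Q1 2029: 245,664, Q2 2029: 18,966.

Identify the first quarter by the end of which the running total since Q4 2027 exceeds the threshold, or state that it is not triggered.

Through Q4 2027: 18,843
Through Q1 2028: 222,137
Through Q2 2028: 231,809
Through Q3 2028: 1,037,495
Through Q4 2028: 1,458,356
Through Q1 2029: 1,704,020
Through Q2 2029: 1,722,986
Final cumulative total 1,722,986 ≤ 1,860,000; the threshold is never exceeded.

Not triggered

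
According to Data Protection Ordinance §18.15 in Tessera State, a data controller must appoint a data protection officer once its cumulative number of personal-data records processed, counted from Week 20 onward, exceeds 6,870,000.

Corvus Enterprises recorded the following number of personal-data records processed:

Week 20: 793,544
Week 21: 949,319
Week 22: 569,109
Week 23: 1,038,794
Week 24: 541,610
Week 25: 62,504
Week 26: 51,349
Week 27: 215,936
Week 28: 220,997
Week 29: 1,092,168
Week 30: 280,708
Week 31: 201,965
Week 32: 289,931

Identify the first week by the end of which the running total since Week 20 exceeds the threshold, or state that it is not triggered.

Not triggered

Through Week 20: 793,544
Through Week 21: 1,742,863
Through Week 22: 2,311,972
Through Week 23: 3,350,766
Through Week 24: 3,892,376
Through Week 25: 3,954,880
Through Week 26: 4,006,229
Through Week 27: 4,222,165
Through Week 28: 4,443,162
Through Week 29: 5,535,330
Through Week 30: 5,816,038
Through Week 31: 6,018,003
Through Week 32: 6,307,934
Final cumulative total 6,307,934 ≤ 6,870,000; the threshold is never exceeded.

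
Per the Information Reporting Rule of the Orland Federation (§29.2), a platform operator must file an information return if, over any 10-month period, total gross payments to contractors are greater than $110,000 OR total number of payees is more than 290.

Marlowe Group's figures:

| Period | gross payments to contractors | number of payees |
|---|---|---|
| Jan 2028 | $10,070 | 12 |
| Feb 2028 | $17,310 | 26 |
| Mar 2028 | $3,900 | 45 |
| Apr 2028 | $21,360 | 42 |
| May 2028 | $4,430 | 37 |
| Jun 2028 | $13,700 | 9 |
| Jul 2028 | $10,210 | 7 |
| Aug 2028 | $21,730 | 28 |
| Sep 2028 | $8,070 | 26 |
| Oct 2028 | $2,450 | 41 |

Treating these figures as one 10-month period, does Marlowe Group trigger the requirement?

Total gross payments to contractors: $10,070 + $17,310 + $3,900 + $21,360 + $4,430 + $13,700 + $10,210 + $21,730 + $8,070 + $2,450 = $113,230 (> $110,000).
Total number of payees: 12 + 26 + 45 + 42 + 37 + 9 + 7 + 28 + 26 + 41 = 273 (≤ 290).
The test is 'or': at least one threshold is exceeded.

Yes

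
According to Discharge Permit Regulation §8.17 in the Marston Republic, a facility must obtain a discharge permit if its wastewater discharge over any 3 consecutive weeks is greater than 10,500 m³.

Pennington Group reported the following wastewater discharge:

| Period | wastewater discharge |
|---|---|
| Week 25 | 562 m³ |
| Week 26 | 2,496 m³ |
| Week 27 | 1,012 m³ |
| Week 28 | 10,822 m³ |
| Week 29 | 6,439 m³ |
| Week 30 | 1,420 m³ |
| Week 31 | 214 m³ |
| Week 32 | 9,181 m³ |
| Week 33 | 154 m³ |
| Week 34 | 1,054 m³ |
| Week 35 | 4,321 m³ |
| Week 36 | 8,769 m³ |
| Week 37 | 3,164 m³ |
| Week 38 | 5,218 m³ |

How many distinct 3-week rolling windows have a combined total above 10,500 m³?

7

Week 25–Week 27: 562 m³ + 2,496 m³ + 1,012 m³ = 4,070 m³ (under)
Week 26–Week 28: 2,496 m³ + 1,012 m³ + 10,822 m³ = 14,330 m³ (over)
Week 27–Week 29: 1,012 m³ + 10,822 m³ + 6,439 m³ = 18,273 m³ (over)
Week 28–Week 30: 10,822 m³ + 6,439 m³ + 1,420 m³ = 18,681 m³ (over)
Week 29–Week 31: 6,439 m³ + 1,420 m³ + 214 m³ = 8,073 m³ (under)
Week 30–Week 32: 1,420 m³ + 214 m³ + 9,181 m³ = 10,815 m³ (over)
Week 31–Week 33: 214 m³ + 9,181 m³ + 154 m³ = 9,549 m³ (under)
Week 32–Week 34: 9,181 m³ + 154 m³ + 1,054 m³ = 10,389 m³ (under)
Week 33–Week 35: 154 m³ + 1,054 m³ + 4,321 m³ = 5,529 m³ (under)
Week 34–Week 36: 1,054 m³ + 4,321 m³ + 8,769 m³ = 14,144 m³ (over)
Week 35–Week 37: 4,321 m³ + 8,769 m³ + 3,164 m³ = 16,254 m³ (over)
Week 36–Week 38: 8,769 m³ + 3,164 m³ + 5,218 m³ = 17,151 m³ (over)
7 windows exceed the threshold.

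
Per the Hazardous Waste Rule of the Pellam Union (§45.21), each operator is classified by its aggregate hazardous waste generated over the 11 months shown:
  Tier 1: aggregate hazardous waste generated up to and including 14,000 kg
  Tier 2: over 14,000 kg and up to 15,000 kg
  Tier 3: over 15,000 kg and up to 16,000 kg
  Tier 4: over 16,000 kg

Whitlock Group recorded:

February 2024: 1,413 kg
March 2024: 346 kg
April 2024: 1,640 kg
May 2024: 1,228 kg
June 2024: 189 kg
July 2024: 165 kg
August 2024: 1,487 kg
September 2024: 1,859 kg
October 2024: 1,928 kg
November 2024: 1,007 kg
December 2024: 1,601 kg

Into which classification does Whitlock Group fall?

Tier 1

Aggregate hazardous waste generated: 1,413 kg + 346 kg + 1,640 kg + 1,228 kg + 189 kg + 165 kg + 1,487 kg + 1,859 kg + 1,928 kg + 1,007 kg + 1,601 kg = 12,863 kg.
12,863 kg ≤ 14,000 kg, so Tier 1 applies.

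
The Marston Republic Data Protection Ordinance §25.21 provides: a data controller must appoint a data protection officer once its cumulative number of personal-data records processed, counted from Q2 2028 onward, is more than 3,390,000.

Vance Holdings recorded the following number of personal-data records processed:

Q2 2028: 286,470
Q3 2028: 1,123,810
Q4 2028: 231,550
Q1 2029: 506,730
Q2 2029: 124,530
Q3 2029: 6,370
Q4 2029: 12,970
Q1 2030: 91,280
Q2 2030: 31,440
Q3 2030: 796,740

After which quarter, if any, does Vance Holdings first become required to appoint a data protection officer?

Through Q2 2028: 286,470
Through Q3 2028: 1,410,280
Through Q4 2028: 1,641,830
Through Q1 2029: 2,148,560
Through Q2 2029: 2,273,090
Through Q3 2029: 2,279,460
Through Q4 2029: 2,292,430
Through Q1 2030: 2,383,710
Through Q2 2030: 2,415,150
Through Q3 2030: 3,211,890
Final cumulative total 3,211,890 ≤ 3,390,000; the threshold is never exceeded.

Not triggered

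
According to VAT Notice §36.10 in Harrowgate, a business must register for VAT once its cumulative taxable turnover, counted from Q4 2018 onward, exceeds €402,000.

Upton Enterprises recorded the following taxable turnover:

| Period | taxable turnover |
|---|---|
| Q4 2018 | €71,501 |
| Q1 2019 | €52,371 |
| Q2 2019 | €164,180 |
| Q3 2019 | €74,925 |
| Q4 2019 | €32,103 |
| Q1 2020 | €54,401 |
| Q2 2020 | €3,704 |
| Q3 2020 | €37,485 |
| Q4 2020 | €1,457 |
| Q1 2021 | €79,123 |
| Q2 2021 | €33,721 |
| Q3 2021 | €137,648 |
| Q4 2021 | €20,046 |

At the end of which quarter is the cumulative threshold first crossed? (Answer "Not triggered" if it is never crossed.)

Q1 2020

Through Q4 2018: €71,501
Through Q1 2019: €123,872
Through Q2 2019: €288,052
Through Q3 2019: €362,977
Through Q4 2019: €395,080
Through Q1 2020: €449,481 ← exceeds threshold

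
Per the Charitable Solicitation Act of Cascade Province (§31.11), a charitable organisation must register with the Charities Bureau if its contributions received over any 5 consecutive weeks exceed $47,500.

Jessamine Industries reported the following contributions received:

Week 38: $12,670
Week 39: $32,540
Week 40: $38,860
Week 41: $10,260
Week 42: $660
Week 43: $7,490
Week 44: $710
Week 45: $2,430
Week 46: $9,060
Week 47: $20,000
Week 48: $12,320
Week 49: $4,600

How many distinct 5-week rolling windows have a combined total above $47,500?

Week 38–Week 42: $12,670 + $32,540 + $38,860 + $10,260 + $660 = $94,990 (over)
Week 39–Week 43: $32,540 + $38,860 + $10,260 + $660 + $7,490 = $89,810 (over)
Week 40–Week 44: $38,860 + $10,260 + $660 + $7,490 + $710 = $57,980 (over)
Week 41–Week 45: $10,260 + $660 + $7,490 + $710 + $2,430 = $21,550 (under)
Week 42–Week 46: $660 + $7,490 + $710 + $2,430 + $9,060 = $20,350 (under)
Week 43–Week 47: $7,490 + $710 + $2,430 + $9,060 + $20,000 = $39,690 (under)
Week 44–Week 48: $710 + $2,430 + $9,060 + $20,000 + $12,320 = $44,520 (under)
Week 45–Week 49: $2,430 + $9,060 + $20,000 + $12,320 + $4,600 = $48,410 (over)
4 windows exceed the threshold.

4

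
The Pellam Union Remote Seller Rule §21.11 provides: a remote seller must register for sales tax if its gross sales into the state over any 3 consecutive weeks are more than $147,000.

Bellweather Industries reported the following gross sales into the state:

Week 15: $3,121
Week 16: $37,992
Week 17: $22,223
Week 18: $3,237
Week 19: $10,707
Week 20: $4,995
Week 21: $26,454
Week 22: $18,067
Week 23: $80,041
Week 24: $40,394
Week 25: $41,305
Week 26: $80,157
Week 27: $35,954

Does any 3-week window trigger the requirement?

Week 15–Week 17: $3,121 + $37,992 + $22,223 = $63,336 (under)
Week 16–Week 18: $37,992 + $22,223 + $3,237 = $63,452 (under)
Week 17–Week 19: $22,223 + $3,237 + $10,707 = $36,167 (under)
Week 18–Week 20: $3,237 + $10,707 + $4,995 = $18,939 (under)
Week 19–Week 21: $10,707 + $4,995 + $26,454 = $42,156 (under)
Week 20–Week 22: $4,995 + $26,454 + $18,067 = $49,516 (under)
Week 21–Week 23: $26,454 + $18,067 + $80,041 = $124,562 (under)
Week 22–Week 24: $18,067 + $80,041 + $40,394 = $138,502 (under)
Week 23–Week 25: $80,041 + $40,394 + $41,305 = $161,740 (over)
Week 24–Week 26: $40,394 + $41,305 + $80,157 = $161,856 (over)
Week 25–Week 27: $41,305 + $80,157 + $35,954 = $157,416 (over)
At least one window exceeds $147,000.

Yes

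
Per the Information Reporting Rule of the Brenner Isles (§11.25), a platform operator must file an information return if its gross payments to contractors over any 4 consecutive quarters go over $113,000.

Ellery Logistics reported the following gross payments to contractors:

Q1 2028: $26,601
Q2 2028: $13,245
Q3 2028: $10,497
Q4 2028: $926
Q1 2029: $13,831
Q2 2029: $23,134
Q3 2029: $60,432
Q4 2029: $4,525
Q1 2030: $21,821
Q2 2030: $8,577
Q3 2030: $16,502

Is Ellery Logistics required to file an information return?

No

Q1 2028–Q4 2028: $26,601 + $13,245 + $10,497 + $926 = $51,269 (under)
Q2 2028–Q1 2029: $13,245 + $10,497 + $926 + $13,831 = $38,499 (under)
Q3 2028–Q2 2029: $10,497 + $926 + $13,831 + $23,134 = $48,388 (under)
Q4 2028–Q3 2029: $926 + $13,831 + $23,134 + $60,432 = $98,323 (under)
Q1 2029–Q4 2029: $13,831 + $23,134 + $60,432 + $4,525 = $101,922 (under)
Q2 2029–Q1 2030: $23,134 + $60,432 + $4,525 + $21,821 = $109,912 (under)
Q3 2029–Q2 2030: $60,432 + $4,525 + $21,821 + $8,577 = $95,355 (under)
Q4 2029–Q3 2030: $4,525 + $21,821 + $8,577 + $16,502 = $51,425 (under)
No window exceeds $113,000.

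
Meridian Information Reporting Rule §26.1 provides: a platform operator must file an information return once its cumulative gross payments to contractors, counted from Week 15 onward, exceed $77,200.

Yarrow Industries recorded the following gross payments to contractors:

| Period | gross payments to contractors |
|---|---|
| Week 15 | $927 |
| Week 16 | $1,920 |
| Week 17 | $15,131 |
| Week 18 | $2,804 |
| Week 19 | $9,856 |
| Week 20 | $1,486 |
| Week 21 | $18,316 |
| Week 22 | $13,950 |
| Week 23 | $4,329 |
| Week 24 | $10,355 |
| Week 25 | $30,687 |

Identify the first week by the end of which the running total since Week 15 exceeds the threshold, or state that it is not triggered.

Through Week 15: $927
Through Week 16: $2,847
Through Week 17: $17,978
Through Week 18: $20,782
Through Week 19: $30,638
Through Week 20: $32,124
Through Week 21: $50,440
Through Week 22: $64,390
Through Week 23: $68,719
Through Week 24: $79,074 ← exceeds threshold

Week 24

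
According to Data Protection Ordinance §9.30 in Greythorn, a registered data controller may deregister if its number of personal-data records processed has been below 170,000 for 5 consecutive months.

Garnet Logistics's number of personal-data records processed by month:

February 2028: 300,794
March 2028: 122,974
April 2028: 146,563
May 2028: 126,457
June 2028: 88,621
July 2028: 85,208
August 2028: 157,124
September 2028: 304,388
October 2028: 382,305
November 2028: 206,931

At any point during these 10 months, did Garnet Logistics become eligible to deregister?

Yes

Months below 170,000: March 2028, April 2028, May 2028, June 2028, July 2028, August 2028.
Longest run of consecutive months below the threshold: 6.
6 ≥ 5, so Garnet Logistics became eligible.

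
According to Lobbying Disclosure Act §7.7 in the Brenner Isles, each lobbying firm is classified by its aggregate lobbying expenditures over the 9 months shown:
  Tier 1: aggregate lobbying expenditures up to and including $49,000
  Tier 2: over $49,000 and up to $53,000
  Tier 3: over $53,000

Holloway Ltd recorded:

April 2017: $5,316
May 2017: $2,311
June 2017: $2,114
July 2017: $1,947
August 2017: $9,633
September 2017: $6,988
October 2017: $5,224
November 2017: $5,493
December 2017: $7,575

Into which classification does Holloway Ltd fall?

Aggregate lobbying expenditures: $5,316 + $2,311 + $2,114 + $1,947 + $9,633 + $6,988 + $5,224 + $5,493 + $7,575 = $46,601.
$46,601 ≤ $49,000, so Tier 1 applies.

Tier 1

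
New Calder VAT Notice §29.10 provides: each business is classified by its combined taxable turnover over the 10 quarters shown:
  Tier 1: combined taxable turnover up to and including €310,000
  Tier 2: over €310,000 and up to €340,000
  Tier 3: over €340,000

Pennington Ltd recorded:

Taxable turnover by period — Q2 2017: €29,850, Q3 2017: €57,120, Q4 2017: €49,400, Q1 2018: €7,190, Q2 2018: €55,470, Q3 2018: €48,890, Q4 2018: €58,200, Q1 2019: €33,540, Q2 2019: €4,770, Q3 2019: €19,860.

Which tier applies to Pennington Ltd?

Tier 3

Combined taxable turnover: €29,850 + €57,120 + €49,400 + €7,190 + €55,470 + €48,890 + €58,200 + €33,540 + €4,770 + €19,860 = €364,290.
€364,290 > €340,000, so Tier 3 applies.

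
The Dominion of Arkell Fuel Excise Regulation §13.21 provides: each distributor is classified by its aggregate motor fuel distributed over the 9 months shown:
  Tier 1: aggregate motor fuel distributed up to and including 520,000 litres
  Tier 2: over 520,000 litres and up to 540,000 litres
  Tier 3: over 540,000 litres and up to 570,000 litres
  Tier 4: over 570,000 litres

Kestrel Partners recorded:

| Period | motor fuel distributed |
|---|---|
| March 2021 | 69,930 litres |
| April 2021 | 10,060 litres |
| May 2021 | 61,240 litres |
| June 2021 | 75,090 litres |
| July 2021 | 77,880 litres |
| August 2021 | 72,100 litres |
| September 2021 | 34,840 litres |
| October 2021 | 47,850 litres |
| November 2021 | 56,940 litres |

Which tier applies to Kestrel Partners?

Aggregate motor fuel distributed: 69,930 litres + 10,060 litres + 61,240 litres + 75,090 litres + 77,880 litres + 72,100 litres + 34,840 litres + 47,850 litres + 56,940 litres = 505,930 litres.
505,930 litres ≤ 520,000 litres, so Tier 1 applies.

Tier 1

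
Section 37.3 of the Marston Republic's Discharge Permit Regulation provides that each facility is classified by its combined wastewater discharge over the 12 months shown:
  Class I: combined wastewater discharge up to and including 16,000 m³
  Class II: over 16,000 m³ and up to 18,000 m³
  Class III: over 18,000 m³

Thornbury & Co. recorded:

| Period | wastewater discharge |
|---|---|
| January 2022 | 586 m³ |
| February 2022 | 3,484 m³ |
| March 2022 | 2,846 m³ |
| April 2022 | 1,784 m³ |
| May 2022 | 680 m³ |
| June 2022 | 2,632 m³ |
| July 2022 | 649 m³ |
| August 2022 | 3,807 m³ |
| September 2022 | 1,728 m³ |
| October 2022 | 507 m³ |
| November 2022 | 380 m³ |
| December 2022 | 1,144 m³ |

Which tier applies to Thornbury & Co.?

Class III

Combined wastewater discharge: 586 m³ + 3,484 m³ + 2,846 m³ + 1,784 m³ + 680 m³ + 2,632 m³ + 649 m³ + 3,807 m³ + 1,728 m³ + 507 m³ + 380 m³ + 1,144 m³ = 20,227 m³.
20,227 m³ > 18,000 m³, so Class III applies.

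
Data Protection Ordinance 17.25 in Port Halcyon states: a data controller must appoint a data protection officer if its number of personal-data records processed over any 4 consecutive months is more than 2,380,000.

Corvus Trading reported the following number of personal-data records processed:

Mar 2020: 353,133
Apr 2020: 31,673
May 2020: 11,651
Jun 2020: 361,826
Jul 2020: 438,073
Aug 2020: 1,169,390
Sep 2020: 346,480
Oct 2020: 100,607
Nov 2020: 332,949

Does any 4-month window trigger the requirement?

No

Mar 2020–Jun 2020: 353,133 + 31,673 + 11,651 + 361,826 = 758,283 (under)
Apr 2020–Jul 2020: 31,673 + 11,651 + 361,826 + 438,073 = 843,223 (under)
May 2020–Aug 2020: 11,651 + 361,826 + 438,073 + 1,169,390 = 1,980,940 (under)
Jun 2020–Sep 2020: 361,826 + 438,073 + 1,169,390 + 346,480 = 2,315,769 (under)
Jul 2020–Oct 2020: 438,073 + 1,169,390 + 346,480 + 100,607 = 2,054,550 (under)
Aug 2020–Nov 2020: 1,169,390 + 346,480 + 100,607 + 332,949 = 1,949,426 (under)
No window exceeds 2,380,000.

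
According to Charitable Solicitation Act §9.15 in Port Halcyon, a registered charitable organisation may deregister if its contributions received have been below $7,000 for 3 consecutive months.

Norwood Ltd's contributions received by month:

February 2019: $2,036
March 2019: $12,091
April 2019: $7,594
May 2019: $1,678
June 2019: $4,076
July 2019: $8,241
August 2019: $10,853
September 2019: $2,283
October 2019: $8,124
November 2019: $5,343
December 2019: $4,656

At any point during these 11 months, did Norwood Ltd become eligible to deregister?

No

Months below $7,000: February 2019, May 2019, June 2019, September 2019, November 2019, December 2019.
Longest run of consecutive months below the threshold: 2.
2 < 3, so Norwood Ltd never became eligible.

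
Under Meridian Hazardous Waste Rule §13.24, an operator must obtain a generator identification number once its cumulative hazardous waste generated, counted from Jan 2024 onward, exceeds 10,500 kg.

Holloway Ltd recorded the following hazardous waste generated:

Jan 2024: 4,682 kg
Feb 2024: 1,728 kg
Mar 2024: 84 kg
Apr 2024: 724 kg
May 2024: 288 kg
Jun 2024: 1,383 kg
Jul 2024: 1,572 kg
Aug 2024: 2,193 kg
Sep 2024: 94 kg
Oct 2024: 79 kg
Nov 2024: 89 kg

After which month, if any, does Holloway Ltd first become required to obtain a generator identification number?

Aug 2024

Through Jan 2024: 4,682 kg
Through Feb 2024: 6,410 kg
Through Mar 2024: 6,494 kg
Through Apr 2024: 7,218 kg
Through May 2024: 7,506 kg
Through Jun 2024: 8,889 kg
Through Jul 2024: 10,461 kg
Through Aug 2024: 12,654 kg ← exceeds threshold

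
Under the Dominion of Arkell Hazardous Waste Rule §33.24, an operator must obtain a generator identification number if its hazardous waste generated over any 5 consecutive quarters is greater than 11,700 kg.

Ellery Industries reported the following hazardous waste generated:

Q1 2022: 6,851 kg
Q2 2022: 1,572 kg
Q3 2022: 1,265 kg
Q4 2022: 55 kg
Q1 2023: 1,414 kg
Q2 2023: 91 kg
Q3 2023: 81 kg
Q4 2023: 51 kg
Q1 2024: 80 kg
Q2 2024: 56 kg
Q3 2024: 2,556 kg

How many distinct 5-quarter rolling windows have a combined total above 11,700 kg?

Q1 2022–Q1 2023: 6,851 kg + 1,572 kg + 1,265 kg + 55 kg + 1,414 kg = 11,157 kg (under)
Q2 2022–Q2 2023: 1,572 kg + 1,265 kg + 55 kg + 1,414 kg + 91 kg = 4,397 kg (under)
Q3 2022–Q3 2023: 1,265 kg + 55 kg + 1,414 kg + 91 kg + 81 kg = 2,906 kg (under)
Q4 2022–Q4 2023: 55 kg + 1,414 kg + 91 kg + 81 kg + 51 kg = 1,692 kg (under)
Q1 2023–Q1 2024: 1,414 kg + 91 kg + 81 kg + 51 kg + 80 kg = 1,717 kg (under)
Q2 2023–Q2 2024: 91 kg + 81 kg + 51 kg + 80 kg + 56 kg = 359 kg (under)
Q3 2023–Q3 2024: 81 kg + 51 kg + 80 kg + 56 kg + 2,556 kg = 2,824 kg (under)
0 windows exceed the threshold.

0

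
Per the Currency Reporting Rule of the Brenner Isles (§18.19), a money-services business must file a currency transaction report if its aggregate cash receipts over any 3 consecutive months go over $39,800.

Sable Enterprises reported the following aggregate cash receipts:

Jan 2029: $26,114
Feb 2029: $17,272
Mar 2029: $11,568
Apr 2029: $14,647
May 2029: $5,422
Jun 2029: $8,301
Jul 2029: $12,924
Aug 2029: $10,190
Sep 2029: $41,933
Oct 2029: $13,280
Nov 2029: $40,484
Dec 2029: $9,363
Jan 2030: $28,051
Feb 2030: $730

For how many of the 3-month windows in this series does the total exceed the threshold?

7

Jan 2029–Mar 2029: $26,114 + $17,272 + $11,568 = $54,954 (over)
Feb 2029–Apr 2029: $17,272 + $11,568 + $14,647 = $43,487 (over)
Mar 2029–May 2029: $11,568 + $14,647 + $5,422 = $31,637 (under)
Apr 2029–Jun 2029: $14,647 + $5,422 + $8,301 = $28,370 (under)
May 2029–Jul 2029: $5,422 + $8,301 + $12,924 = $26,647 (under)
Jun 2029–Aug 2029: $8,301 + $12,924 + $10,190 = $31,415 (under)
Jul 2029–Sep 2029: $12,924 + $10,190 + $41,933 = $65,047 (over)
Aug 2029–Oct 2029: $10,190 + $41,933 + $13,280 = $65,403 (over)
Sep 2029–Nov 2029: $41,933 + $13,280 + $40,484 = $95,697 (over)
Oct 2029–Dec 2029: $13,280 + $40,484 + $9,363 = $63,127 (over)
Nov 2029–Jan 2030: $40,484 + $9,363 + $28,051 = $77,898 (over)
Dec 2029–Feb 2030: $9,363 + $28,051 + $730 = $38,144 (under)
7 windows exceed the threshold.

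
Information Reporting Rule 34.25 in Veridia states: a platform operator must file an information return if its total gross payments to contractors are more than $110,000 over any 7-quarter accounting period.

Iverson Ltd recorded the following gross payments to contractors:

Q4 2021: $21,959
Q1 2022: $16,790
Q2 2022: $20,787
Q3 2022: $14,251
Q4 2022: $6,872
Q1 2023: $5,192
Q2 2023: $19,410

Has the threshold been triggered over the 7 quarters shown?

No

Total gross payments to contractors: $21,959 + $16,790 + $20,787 + $14,251 + $6,872 + $5,192 + $19,410 = $105,261.
$105,261 ≤ $110,000, so the threshold is not exceeded.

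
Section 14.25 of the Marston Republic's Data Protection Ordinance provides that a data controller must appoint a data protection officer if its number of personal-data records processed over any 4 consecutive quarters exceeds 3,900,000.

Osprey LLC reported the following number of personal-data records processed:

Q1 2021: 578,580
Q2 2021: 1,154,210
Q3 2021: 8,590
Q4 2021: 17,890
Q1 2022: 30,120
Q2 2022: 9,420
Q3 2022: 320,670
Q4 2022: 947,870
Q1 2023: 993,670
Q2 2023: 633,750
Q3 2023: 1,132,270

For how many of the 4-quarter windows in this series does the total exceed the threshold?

0

Q1 2021–Q4 2021: 578,580 + 1,154,210 + 8,590 + 17,890 = 1,759,270 (under)
Q2 2021–Q1 2022: 1,154,210 + 8,590 + 17,890 + 30,120 = 1,210,810 (under)
Q3 2021–Q2 2022: 8,590 + 17,890 + 30,120 + 9,420 = 66,020 (under)
Q4 2021–Q3 2022: 17,890 + 30,120 + 9,420 + 320,670 = 378,100 (under)
Q1 2022–Q4 2022: 30,120 + 9,420 + 320,670 + 947,870 = 1,308,080 (under)
Q2 2022–Q1 2023: 9,420 + 320,670 + 947,870 + 993,670 = 2,271,630 (under)
Q3 2022–Q2 2023: 320,670 + 947,870 + 993,670 + 633,750 = 2,895,960 (under)
Q4 2022–Q3 2023: 947,870 + 993,670 + 633,750 + 1,132,270 = 3,707,560 (under)
0 windows exceed the threshold.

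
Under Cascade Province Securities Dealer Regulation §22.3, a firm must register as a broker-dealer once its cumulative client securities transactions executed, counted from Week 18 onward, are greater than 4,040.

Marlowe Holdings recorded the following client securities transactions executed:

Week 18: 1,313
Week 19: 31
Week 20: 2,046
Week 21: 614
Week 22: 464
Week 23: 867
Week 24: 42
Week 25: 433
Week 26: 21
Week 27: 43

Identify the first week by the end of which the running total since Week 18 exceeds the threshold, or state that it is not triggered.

Through Week 18: 1,313
Through Week 19: 1,344
Through Week 20: 3,390
Through Week 21: 4,004
Through Week 22: 4,468 ← exceeds threshold

Week 22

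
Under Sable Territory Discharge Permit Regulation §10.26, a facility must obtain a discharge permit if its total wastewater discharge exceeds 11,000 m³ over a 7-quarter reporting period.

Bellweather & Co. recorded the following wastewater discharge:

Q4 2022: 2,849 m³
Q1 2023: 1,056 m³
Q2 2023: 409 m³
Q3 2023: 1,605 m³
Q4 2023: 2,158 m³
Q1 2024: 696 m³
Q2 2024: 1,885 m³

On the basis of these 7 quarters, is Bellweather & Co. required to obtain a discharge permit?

No

Total wastewater discharge: 2,849 m³ + 1,056 m³ + 409 m³ + 1,605 m³ + 2,158 m³ + 696 m³ + 1,885 m³ = 10,658 m³.
10,658 m³ ≤ 11,000 m³, so the threshold is not exceeded.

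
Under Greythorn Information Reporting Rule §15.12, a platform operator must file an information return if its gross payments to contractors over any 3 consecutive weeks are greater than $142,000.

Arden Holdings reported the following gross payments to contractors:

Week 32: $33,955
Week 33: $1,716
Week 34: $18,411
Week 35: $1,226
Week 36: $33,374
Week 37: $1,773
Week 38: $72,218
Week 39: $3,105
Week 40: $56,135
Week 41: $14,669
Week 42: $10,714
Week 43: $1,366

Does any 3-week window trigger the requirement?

No

Week 32–Week 34: $33,955 + $1,716 + $18,411 = $54,082 (under)
Week 33–Week 35: $1,716 + $18,411 + $1,226 = $21,353 (under)
Week 34–Week 36: $18,411 + $1,226 + $33,374 = $53,011 (under)
Week 35–Week 37: $1,226 + $33,374 + $1,773 = $36,373 (under)
Week 36–Week 38: $33,374 + $1,773 + $72,218 = $107,365 (under)
Week 37–Week 39: $1,773 + $72,218 + $3,105 = $77,096 (under)
Week 38–Week 40: $72,218 + $3,105 + $56,135 = $131,458 (under)
Week 39–Week 41: $3,105 + $56,135 + $14,669 = $73,909 (under)
Week 40–Week 42: $56,135 + $14,669 + $10,714 = $81,518 (under)
Week 41–Week 43: $14,669 + $10,714 + $1,366 = $26,749 (under)
No window exceeds $142,000.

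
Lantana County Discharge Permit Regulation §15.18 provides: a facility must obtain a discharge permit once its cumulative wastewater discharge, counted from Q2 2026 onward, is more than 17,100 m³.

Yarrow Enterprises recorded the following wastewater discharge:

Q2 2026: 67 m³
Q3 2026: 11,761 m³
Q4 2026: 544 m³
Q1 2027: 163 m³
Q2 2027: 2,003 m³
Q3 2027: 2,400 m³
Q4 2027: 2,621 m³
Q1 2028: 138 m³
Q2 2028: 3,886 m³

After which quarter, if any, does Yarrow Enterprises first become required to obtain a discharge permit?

Q4 2027

Through Q2 2026: 67 m³
Through Q3 2026: 11,828 m³
Through Q4 2026: 12,372 m³
Through Q1 2027: 12,535 m³
Through Q2 2027: 14,538 m³
Through Q3 2027: 16,938 m³
Through Q4 2027: 19,559 m³ ← exceeds threshold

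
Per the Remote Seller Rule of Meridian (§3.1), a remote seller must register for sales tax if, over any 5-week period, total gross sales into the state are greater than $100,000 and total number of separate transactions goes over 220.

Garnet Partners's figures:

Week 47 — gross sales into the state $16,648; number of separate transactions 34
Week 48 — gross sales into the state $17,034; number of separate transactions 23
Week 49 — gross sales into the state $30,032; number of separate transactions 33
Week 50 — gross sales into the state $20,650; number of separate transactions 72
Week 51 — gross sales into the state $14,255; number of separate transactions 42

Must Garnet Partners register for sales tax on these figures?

Total gross sales into the state: $16,648 + $17,034 + $30,032 + $20,650 + $14,255 = $98,619 (≤ $100,000).
Total number of separate transactions: 34 + 23 + 33 + 72 + 42 = 204 (≤ 220).
The test is 'and': the rule requires both, and at least one is not exceeded.

No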